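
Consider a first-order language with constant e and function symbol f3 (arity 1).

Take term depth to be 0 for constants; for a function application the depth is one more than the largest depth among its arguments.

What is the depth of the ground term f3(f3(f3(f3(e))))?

4

depth(f3(e)) = 1 + depth(e) = 1 + 0 = 1
depth(f3(f3(e))) = 1 + depth(f3(e)) = 1 + 1 = 2
depth(f3(f3(f3(e)))) = 1 + depth(f3(f3(e))) = 1 + 2 = 3
depth(f3(f3(f3(f3(e))))) = 1 + depth(f3(f3(f3(e)))) = 1 + 3 = 4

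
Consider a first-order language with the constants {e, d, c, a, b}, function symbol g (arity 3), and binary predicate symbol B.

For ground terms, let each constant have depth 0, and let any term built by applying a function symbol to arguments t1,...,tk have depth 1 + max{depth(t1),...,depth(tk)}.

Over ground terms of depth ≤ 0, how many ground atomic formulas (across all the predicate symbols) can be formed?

25

First count ground terms of depth ≤ 0.
Write N_k for the number of ground terms of depth ≤ k. A term of depth ≤ k is either a constant or a function symbol applied to arguments of depth ≤ k−1, so N_k = 5 + N_{k-1}^3.
N_0 = 5
So |H| = 5.
Each predicate of arity r yields |H|^r ground atoms (one per choice of an r-tuple from H):
  B: 5^2 = 25
Total ground atoms: 25.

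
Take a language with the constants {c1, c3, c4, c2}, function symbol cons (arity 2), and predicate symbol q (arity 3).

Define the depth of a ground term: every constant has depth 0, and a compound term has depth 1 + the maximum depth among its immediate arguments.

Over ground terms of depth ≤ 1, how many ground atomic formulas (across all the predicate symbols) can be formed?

8000

First count ground terms of depth ≤ 1.
Write N_k for the number of ground terms of depth ≤ k. A term of depth ≤ k is either a constant or a function symbol applied to arguments of depth ≤ k−1, so N_k = 4 + N_{k-1}^2.
N_0 = 4
N_1 = 4 + 4^2 = 20
So |H| = 20.
A ground atom is a predicate applied to a tuple of terms from H, so the count is the sum over predicates of |H|^arity:
  q: 20^3 = 8000
Total ground atoms: 8000.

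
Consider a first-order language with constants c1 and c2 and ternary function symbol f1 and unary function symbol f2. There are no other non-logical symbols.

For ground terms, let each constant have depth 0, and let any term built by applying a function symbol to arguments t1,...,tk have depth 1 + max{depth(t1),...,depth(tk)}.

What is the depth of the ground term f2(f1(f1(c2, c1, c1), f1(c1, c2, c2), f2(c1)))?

depth(f1(c2, c1, c1)) = 1 + max(0, 0, 0) = 1
depth(f1(c1, c2, c2)) = 1 + max(0, 0, 0) = 1
depth(f2(c1)) = 1 + depth(c1) = 1 + 0 = 1
depth(f1(f1(c2, c1, c1), f1(c1, c2, c2), f2(c1))) = 1 + max(1, 1, 1) = 2
depth(f2(f1(f1(c2, c1, c1), f1(c1, c2, c2), f2(c1)))) = 1 + depth(f1(f1(c2, c1, c1), f1(c1, c2, c2), f2(c1))) = 1 + 2 = 3

3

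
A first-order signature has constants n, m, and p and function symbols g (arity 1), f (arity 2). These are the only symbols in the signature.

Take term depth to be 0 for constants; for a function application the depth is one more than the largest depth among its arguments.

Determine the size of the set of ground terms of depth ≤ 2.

243

Let N_k = |{terms of depth ≤ k}|. Then N_0 = 3 and N_k = 3 + N_{k-1} + N_{k-1}^2 for k ≥ 1 (one summand per function symbol, arity giving the exponent).
N_0 = 3
N_1 = 3 + 3 + 3^2 = 15
N_2 = 3 + 15 + 15^2 = 243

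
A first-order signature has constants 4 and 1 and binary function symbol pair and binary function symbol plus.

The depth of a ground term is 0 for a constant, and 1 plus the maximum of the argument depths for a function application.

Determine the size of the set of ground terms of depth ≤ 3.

81610

Write N_k for the number of ground terms of depth ≤ k. A term of depth ≤ k is either a constant or a function symbol applied to arguments of depth ≤ k−1, so N_k = 2 + N_{k-1}^2 + N_{k-1}^2.
N_0 = 2
N_1 = 2 + 2^2 + 2^2 = 10
N_2 = 2 + 10^2 + 10^2 = 202
N_3 = 2 + 202^2 + 202^2 = 81610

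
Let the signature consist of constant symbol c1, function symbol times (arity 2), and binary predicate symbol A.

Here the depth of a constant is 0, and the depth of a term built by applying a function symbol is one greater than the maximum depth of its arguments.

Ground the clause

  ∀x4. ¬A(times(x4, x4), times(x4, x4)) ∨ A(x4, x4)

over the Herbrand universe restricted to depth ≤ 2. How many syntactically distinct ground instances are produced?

Ground terms of depth ≤ 2:
  Let N_k = |{terms of depth ≤ k}|. Then N_0 = 1 and N_k = 1 + N_{k-1}^2 for k ≥ 1 (one summand per function symbol, arity giving the exponent).
  N_0 = 1
  N_1 = 1 + 1^2 = 2
  N_2 = 1 + 2^2 = 5
So there are 5 ground terms available for substitution.
The variable x4 ranges independently over the available ground terms, and distinct assignments produce distinct instances.
Number of ground instances = 5.

5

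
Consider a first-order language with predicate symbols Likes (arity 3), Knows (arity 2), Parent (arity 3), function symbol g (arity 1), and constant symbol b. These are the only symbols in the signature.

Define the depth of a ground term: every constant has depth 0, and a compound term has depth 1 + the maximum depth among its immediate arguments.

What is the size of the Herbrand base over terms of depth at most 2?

63

First count ground terms of depth ≤ 2.
Let N_k = |{terms of depth ≤ k}|. Then N_0 = 1 and N_k = 1 + N_{k-1} for k ≥ 1 (one summand per function symbol, arity giving the exponent).
N_0 = 1
N_1 = 1 + 1 = 2
N_2 = 1 + 2 = 3
So |H| = 3.
Ground atoms are formed by filling each argument slot of a predicate with a term from H, so an r-ary predicate gives |H|^r atoms:
  Likes: 3^3 = 27;  Knows: 3^2 = 9;  Parent: 3^3 = 27
Total ground atoms: 27 + 9 + 27 = 63.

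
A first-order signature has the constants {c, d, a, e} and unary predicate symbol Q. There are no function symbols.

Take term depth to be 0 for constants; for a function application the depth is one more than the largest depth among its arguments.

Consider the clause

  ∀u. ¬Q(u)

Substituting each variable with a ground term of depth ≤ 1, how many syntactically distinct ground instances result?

Ground terms of depth ≤ 1:
  With no function symbols every ground term is a constant, so there are exactly 4 ground terms at every depth bound.
  N_0 = 4
  N_1 = 4
So there are 4 ground terms available for substitution.
The variable u ranges independently over the available ground terms, and distinct assignments produce distinct instances.
Number of ground instances = 4.

4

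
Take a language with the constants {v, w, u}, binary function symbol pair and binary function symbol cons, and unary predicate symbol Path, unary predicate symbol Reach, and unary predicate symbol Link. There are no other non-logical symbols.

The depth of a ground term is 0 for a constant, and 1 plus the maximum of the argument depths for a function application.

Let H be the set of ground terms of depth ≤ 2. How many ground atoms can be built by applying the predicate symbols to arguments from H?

2655

First count ground terms of depth ≤ 2.
Write N_k for the number of ground terms of depth ≤ k. A term of depth ≤ k is either a constant or a function symbol applied to arguments of depth ≤ k−1, so N_k = 3 + N_{k-1}^2 + N_{k-1}^2.
N_0 = 3
N_1 = 3 + 3^2 + 3^2 = 21
N_2 = 3 + 21^2 + 21^2 = 885
So |H| = 885.
Each predicate of arity r yields |H|^r ground atoms (one per choice of an r-tuple from H):
  Path: 885;  Reach: 885;  Link: 885
Total ground atoms: 885 + 885 + 885 = 2655.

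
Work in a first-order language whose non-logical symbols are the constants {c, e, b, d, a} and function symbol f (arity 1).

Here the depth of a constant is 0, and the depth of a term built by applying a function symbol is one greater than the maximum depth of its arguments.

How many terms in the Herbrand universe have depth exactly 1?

5

Let N_k count ground terms of depth at most k. Each non-constant term of depth ≤ k is some function symbol applied to depth-≤(k−1) arguments, giving N_k = 5 + N_{k-1}.
N_0 = 5
N_1 = 5 + 5 = 10
Terms of depth exactly 1: N_1 − N_0 = 10 − 5 = 5.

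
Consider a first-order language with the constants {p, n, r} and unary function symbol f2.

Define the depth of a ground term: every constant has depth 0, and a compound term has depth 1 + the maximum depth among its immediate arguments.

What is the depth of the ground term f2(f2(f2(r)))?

depth(f2(r)) = 1 + depth(r) = 1 + 0 = 1
depth(f2(f2(r))) = 1 + depth(f2(r)) = 1 + 1 = 2
depth(f2(f2(f2(r)))) = 1 + depth(f2(f2(r))) = 1 + 2 = 3

3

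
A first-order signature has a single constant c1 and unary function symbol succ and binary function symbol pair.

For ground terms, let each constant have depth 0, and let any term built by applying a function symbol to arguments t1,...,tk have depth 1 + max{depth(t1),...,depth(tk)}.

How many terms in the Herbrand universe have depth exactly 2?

If N_k denotes the number of depth-≤k ground terms, the 1 constant gives N_0 = 1, and each function symbol of arity r contributes N_{k-1}^r new terms at level k: N_k = 1 + N_{k-1} + N_{k-1}^2.
N_0 = 1
N_1 = 1 + 1 + 1^2 = 3
N_2 = 1 + 3 + 3^2 = 13
Terms of depth exactly 2: N_2 − N_1 = 13 − 3 = 10.

10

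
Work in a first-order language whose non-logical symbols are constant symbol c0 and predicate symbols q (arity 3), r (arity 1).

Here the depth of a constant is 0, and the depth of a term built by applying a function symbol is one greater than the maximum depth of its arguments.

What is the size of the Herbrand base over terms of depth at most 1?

First count ground terms of depth ≤ 1.
With no function symbols every ground term is a constant, so there is exactly 1 ground term at every depth bound.
N_0 = 1
N_1 = 1
Explicitly: c0.
So |H| = 1.
Ground atoms are formed by filling each argument slot of a predicate with a term from H, so an r-ary predicate gives |H|^r atoms:
  q: 1^3 = 1;  r: 1
Total ground atoms: 1 + 1 = 2.

2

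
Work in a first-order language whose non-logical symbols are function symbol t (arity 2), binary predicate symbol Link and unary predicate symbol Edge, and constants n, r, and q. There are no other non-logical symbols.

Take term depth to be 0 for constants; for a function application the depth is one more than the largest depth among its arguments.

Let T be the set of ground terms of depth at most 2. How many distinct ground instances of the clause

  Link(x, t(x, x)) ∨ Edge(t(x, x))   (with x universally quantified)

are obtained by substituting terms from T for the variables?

Ground terms of depth ≤ 2:
  Let N_k = |{terms of depth ≤ k}|. Then N_0 = 3 and N_k = 3 + N_{k-1}^2 for k ≥ 1 (one summand per function symbol, arity giving the exponent).
  N_0 = 3
  N_1 = 3 + 3^2 = 12
  N_2 = 3 + 12^2 = 147
So there are 147 ground terms available for substitution.
The variable x ranges independently over the available ground terms, and distinct assignments produce distinct instances.
Number of ground instances = 147.

147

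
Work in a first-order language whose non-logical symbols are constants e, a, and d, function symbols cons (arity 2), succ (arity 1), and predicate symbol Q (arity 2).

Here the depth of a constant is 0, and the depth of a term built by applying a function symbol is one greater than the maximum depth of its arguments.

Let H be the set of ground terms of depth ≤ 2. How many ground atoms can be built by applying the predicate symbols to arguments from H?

First count ground terms of depth ≤ 2.
If N_k denotes the number of depth-≤k ground terms, the 3 constants give N_0 = 3, and each function symbol of arity r contributes N_{k-1}^r new terms at level k: N_k = 3 + N_{k-1}^2 + N_{k-1}.
N_0 = 3
N_1 = 3 + 3^2 + 3 = 15
N_2 = 3 + 15^2 + 15 = 243
So |H| = 243.
Ground atoms are formed by filling each argument slot of a predicate with a term from H, so an r-ary predicate gives |H|^r atoms:
  Q: 243^2 = 59049
Total ground atoms: 59049.

59049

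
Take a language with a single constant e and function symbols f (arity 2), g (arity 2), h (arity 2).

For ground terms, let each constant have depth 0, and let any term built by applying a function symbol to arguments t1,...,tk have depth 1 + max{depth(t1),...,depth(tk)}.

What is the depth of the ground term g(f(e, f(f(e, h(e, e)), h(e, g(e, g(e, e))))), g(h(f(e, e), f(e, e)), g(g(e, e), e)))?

6

depth(h(e, e)) = 1 + max(0, 0) = 1
depth(f(e, h(e, e))) = 1 + max(0, 1) = 2
depth(g(e, e)) = 1 + max(0, 0) = 1
depth(g(e, g(e, e))) = 1 + max(0, 1) = 2
depth(h(e, g(e, g(e, e)))) = 1 + max(0, 2) = 3
depth(f(f(e, h(e, e)), h(e, g(e, g(e, e))))) = 1 + max(2, 3) = 4
depth(f(e, f(f(e, h(e, e)), h(e, g(e, g(e, e)))))) = 1 + max(0, 4) = 5
depth(f(e, e)) = 1 + max(0, 0) = 1
depth(h(f(e, e), f(e, e))) = 1 + max(1, 1) = 2
depth(g(g(e, e), e)) = 1 + max(1, 0) = 2
depth(g(h(f(e, e), f(e, e)), g(g(e, e), e))) = 1 + max(2, 2) = 3
depth(g(f(e, f(f(e, h(e, e)), h(e, g(e, g(e, e))))), g(h(f(e, e), f(e, e)), g(g(e, e), e)))) = 1 + max(5, 3) = 6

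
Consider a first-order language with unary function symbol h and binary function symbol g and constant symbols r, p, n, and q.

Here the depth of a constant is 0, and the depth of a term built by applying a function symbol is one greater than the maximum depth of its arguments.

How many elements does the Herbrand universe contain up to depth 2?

Count level by level. With function symbols h/1, g/2, the terms of depth ≤ k are the 4 constants together with each function applied to depth-≤(k−1) tuples, so N_k = 4 + N_{k-1} + N_{k-1}^2.
N_0 = 4
N_1 = 4 + 4 + 4^2 = 24
N_2 = 4 + 24 + 24^2 = 604

604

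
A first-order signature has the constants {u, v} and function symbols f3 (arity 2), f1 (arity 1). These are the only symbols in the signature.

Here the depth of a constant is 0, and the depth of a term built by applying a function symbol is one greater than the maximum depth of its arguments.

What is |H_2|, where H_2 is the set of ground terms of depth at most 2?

74

Count level by level. With function symbols f3/2, f1/1, the terms of depth ≤ k are the 2 constants together with each function applied to depth-≤(k−1) tuples, so N_k = 2 + N_{k-1}^2 + N_{k-1}.
N_0 = 2
N_1 = 2 + 2^2 + 2 = 8
N_2 = 2 + 8^2 + 8 = 74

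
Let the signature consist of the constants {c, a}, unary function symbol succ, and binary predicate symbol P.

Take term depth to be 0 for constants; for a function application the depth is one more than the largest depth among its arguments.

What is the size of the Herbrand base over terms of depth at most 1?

First count ground terms of depth ≤ 1.
Let N_k = |{terms of depth ≤ k}|. Then N_0 = 2 and N_k = 2 + N_{k-1} for k ≥ 1 (one summand per function symbol, arity giving the exponent).
N_0 = 2
N_1 = 2 + 2 = 4
So |H| = 4.
A ground atom is a predicate applied to a tuple of terms from H, so the count is the sum over predicates of |H|^arity:
  P: 4^2 = 16
Total ground atoms: 16.

16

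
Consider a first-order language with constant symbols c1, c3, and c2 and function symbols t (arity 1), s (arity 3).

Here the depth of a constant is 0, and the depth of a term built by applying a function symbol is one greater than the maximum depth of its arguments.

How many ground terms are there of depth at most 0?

3

Let N_k = |{terms of depth ≤ k}|. Then N_0 = 3 and N_k = 3 + N_{k-1} + N_{k-1}^3 for k ≥ 1 (one summand per function symbol, arity giving the exponent).
N_0 = 3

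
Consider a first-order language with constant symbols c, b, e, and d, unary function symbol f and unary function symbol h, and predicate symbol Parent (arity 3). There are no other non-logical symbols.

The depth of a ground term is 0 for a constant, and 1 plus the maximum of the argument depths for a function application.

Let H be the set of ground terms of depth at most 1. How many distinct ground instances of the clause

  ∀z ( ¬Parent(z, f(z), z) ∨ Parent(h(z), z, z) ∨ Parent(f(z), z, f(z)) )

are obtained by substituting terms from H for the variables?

12

Ground terms of depth ≤ 1:
  Let N_k count ground terms of depth at most k. Each non-constant term of depth ≤ k is some function symbol applied to depth-≤(k−1) arguments, giving N_k = 4 + N_{k-1} + N_{k-1}.
  N_0 = 4
  N_1 = 4 + 4 + 4 = 12
So there are 12 ground terms available for substitution.
The body mentions the single quantified variable z; since ground terms form a free algebra, no two substitutions collapse to the same formula.
Number of ground instances = 12.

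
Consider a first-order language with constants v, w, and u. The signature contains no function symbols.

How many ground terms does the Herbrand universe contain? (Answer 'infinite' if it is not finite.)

3

There are no function symbols, so every ground term is one of the 3 constants.
The Herbrand universe is {v, w, u}, which is finite with 3 elements.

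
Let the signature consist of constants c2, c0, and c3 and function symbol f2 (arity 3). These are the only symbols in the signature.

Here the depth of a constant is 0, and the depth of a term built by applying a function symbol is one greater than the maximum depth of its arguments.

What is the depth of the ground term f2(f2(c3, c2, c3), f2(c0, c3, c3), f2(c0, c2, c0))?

2

depth(f2(c3, c2, c3)) = 1 + max(0, 0, 0) = 1
depth(f2(c0, c3, c3)) = 1 + max(0, 0, 0) = 1
depth(f2(c0, c2, c0)) = 1 + max(0, 0, 0) = 1
depth(f2(f2(c3, c2, c3), f2(c0, c3, c3), f2(c0, c2, c0))) = 1 + max(1, 1, 1) = 2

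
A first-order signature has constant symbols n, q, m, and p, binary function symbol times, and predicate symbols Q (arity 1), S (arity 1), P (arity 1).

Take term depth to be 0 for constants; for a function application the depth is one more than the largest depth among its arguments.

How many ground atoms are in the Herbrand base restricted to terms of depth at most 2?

1212

First count ground terms of depth ≤ 2.
Let N_k count ground terms of depth at most k. Each non-constant term of depth ≤ k is some function symbol applied to depth-≤(k−1) arguments, giving N_k = 4 + N_{k-1}^2.
N_0 = 4
N_1 = 4 + 4^2 = 20
N_2 = 4 + 20^2 = 404
So |H| = 404.
Ground atoms are formed by filling each argument slot of a predicate with a term from H, so an r-ary predicate gives |H|^r atoms:
  Q: 404;  S: 404;  P: 404
Total ground atoms: 404 + 404 + 404 = 1212.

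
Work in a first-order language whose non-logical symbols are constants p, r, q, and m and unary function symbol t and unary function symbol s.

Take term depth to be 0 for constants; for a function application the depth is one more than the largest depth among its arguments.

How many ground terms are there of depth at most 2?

28

If N_k denotes the number of depth-≤k ground terms, the 4 constants give N_0 = 4, and each function symbol of arity r contributes N_{k-1}^r new terms at level k: N_k = 4 + N_{k-1} + N_{k-1}.
N_0 = 4
N_1 = 4 + 4 + 4 = 12
N_2 = 4 + 12 + 12 = 28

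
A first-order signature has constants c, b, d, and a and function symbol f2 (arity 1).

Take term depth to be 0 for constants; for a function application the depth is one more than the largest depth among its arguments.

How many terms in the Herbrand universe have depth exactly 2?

Let N_k = |{terms of depth ≤ k}|. Then N_0 = 4 and N_k = 4 + N_{k-1} for k ≥ 1 (one summand per function symbol, arity giving the exponent).
N_0 = 4
N_1 = 4 + 4 = 8
N_2 = 4 + 8 = 12
Terms of depth exactly 2: N_2 − N_1 = 12 − 8 = 4.

4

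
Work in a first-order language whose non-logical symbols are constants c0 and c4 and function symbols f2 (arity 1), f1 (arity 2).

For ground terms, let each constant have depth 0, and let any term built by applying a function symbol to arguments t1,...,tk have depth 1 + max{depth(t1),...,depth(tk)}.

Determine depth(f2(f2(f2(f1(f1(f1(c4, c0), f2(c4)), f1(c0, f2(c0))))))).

6

depth(f1(c4, c0)) = 1 + max(0, 0) = 1
depth(f2(c4)) = 1 + depth(c4) = 1 + 0 = 1
depth(f1(f1(c4, c0), f2(c4))) = 1 + max(1, 1) = 2
depth(f2(c0)) = 1 + depth(c0) = 1 + 0 = 1
depth(f1(c0, f2(c0))) = 1 + max(0, 1) = 2
depth(f1(f1(f1(c4, c0), f2(c4)), f1(c0, f2(c0)))) = 1 + max(2, 2) = 3
depth(f2(f1(f1(f1(c4, c0), f2(c4)), f1(c0, f2(c0))))) = 1 + depth(f1(f1(f1(c4, c0), f2(c4)), f1(c0, f2(c0)))) = 1 + 3 = 4
depth(f2(f2(f1(f1(f1(c4, c0), f2(c4)), f1(c0, f2(c0)))))) = 1 + depth(f2(f1(f1(f1(c4, c0), f2(c4)), f1(c0, f2(c0))))) = 1 + 4 = 5
depth(f2(f2(f2(f1(f1(f1(c4, c0), f2(c4)), f1(c0, f2(c0))))))) = 1 + depth(f2(f2(f1(f1(f1(c4, c0), f2(c4)), f1(c0, f2(c0)))))) = 1 + 5 = 6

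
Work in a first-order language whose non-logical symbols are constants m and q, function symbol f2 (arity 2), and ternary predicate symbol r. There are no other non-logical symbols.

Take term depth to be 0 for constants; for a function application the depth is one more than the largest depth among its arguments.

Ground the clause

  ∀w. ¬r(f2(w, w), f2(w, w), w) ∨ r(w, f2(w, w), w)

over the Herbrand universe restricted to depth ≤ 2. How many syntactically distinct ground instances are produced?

Ground terms of depth ≤ 2:
  Let N_k = |{terms of depth ≤ k}|. Then N_0 = 2 and N_k = 2 + N_{k-1}^2 for k ≥ 1 (one summand per function symbol, arity giving the exponent).
  N_0 = 2
  N_1 = 2 + 2^2 = 6
  N_2 = 2 + 6^2 = 38
So there are 38 ground terms available for substitution.
The variable w ranges independently over the available ground terms, and distinct assignments produce distinct instances.
Number of ground instances = 38.

38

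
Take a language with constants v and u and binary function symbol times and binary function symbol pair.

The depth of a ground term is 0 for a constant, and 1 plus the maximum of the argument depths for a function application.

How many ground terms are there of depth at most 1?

Count level by level. With function symbols times/2, pair/2, the terms of depth ≤ k are the 2 constants together with each function applied to depth-≤(k−1) tuples, so N_k = 2 + N_{k-1}^2 + N_{k-1}^2.
N_0 = 2
N_1 = 2 + 2^2 + 2^2 = 10
Explicitly: v, u, times(v, v), times(v, u), times(u, v), times(u, u), pair(v, v), pair(v, u), pair(u, v), pair(u, u).

10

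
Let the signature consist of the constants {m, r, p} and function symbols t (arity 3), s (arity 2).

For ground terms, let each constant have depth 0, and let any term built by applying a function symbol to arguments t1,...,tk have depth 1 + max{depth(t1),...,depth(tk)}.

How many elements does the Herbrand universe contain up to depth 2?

60843

Write N_k for the number of ground terms of depth ≤ k. A term of depth ≤ k is either a constant or a function symbol applied to arguments of depth ≤ k−1, so N_k = 3 + N_{k-1}^3 + N_{k-1}^2.
N_0 = 3
N_1 = 3 + 3^3 + 3^2 = 39
N_2 = 3 + 39^3 + 39^2 = 60843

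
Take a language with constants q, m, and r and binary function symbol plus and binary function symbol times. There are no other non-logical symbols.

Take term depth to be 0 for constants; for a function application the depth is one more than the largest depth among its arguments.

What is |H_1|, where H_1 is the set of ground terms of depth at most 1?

21

Let N_k = |{terms of depth ≤ k}|. Then N_0 = 3 and N_k = 3 + N_{k-1}^2 + N_{k-1}^2 for k ≥ 1 (one summand per function symbol, arity giving the exponent).
N_0 = 3
N_1 = 3 + 3^2 + 3^2 = 21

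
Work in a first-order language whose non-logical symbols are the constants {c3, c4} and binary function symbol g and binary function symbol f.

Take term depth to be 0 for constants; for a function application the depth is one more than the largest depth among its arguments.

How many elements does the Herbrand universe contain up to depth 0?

2

If N_k denotes the number of depth-≤k ground terms, the 2 constants give N_0 = 2, and each function symbol of arity r contributes N_{k-1}^r new terms at level k: N_k = 2 + N_{k-1}^2 + N_{k-1}^2.
N_0 = 2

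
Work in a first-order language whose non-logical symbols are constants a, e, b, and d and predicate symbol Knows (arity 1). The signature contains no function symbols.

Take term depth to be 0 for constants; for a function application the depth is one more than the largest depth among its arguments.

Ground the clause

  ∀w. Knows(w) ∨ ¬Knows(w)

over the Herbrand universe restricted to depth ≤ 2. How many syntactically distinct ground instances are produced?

Ground terms of depth ≤ 2:
  With no function symbols every ground term is a constant, so there are exactly 4 ground terms at every depth bound.
  N_0 = 4
  N_1 = 4
  N_2 = 4
So there are 4 ground terms available for substitution.
There is 1 variable to instantiate (w),  occurring in at least one literal, so different choices give different ground instances.
Number of ground instances = 4.

4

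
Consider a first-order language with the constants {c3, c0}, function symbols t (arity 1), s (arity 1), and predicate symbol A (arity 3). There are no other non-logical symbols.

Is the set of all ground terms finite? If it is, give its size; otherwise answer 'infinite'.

infinite

The signature has at least one function symbol (t, arity 1) and at least one constant (c3).
Iterating t gives infinitely many distinct ground terms: c3, t(c3), t(t(c3)), ...
So the Herbrand universe is infinite.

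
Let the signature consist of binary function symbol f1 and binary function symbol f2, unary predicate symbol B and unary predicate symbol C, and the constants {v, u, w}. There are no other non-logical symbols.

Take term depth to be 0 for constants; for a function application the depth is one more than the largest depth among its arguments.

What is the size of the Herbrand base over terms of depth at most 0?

6

First count ground terms of depth ≤ 0.
Let N_k = |{terms of depth ≤ k}|. Then N_0 = 3 and N_k = 3 + N_{k-1}^2 + N_{k-1}^2 for k ≥ 1 (one summand per function symbol, arity giving the exponent).
N_0 = 3
Explicitly: v, u, w.
So |H| = 3.
Ground atoms are formed by filling each argument slot of a predicate with a term from H, so an r-ary predicate gives |H|^r atoms:
  B: 3;  C: 3
Total ground atoms: 3 + 3 = 6.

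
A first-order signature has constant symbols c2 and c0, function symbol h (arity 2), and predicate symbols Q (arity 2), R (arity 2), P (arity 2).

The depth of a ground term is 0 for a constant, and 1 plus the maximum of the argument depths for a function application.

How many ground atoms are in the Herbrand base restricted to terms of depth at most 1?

First count ground terms of depth ≤ 1.
Let N_k count ground terms of depth at most k. Each non-constant term of depth ≤ k is some function symbol applied to depth-≤(k−1) arguments, giving N_k = 2 + N_{k-1}^2.
N_0 = 2
N_1 = 2 + 2^2 = 6
Explicitly: c2, c0, h(c2, c2), h(c2, c0), h(c0, c2), h(c0, c0).
So |H| = 6.
Ground atoms are formed by filling each argument slot of a predicate with a term from H, so an r-ary predicate gives |H|^r atoms:
  Q: 6^2 = 36;  R: 6^2 = 36;  P: 6^2 = 36
Total ground atoms: 36 + 36 + 36 = 108.

108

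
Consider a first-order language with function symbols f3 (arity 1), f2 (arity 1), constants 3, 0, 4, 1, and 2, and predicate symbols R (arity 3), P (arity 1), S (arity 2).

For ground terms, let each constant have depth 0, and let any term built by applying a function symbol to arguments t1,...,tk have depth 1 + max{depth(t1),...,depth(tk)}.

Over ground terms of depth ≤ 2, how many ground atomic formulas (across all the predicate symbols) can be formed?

44135

First count ground terms of depth ≤ 2.
Count level by level. With function symbols f3/1, f2/1, the terms of depth ≤ k are the 5 constants together with each function applied to depth-≤(k−1) tuples, so N_k = 5 + N_{k-1} + N_{k-1}.
N_0 = 5
N_1 = 5 + 5 + 5 = 15
N_2 = 5 + 15 + 15 = 35
So |H| = 35.
Each predicate of arity r yields |H|^r ground atoms (one per choice of an r-tuple from H):
  R: 35^3 = 42875;  P: 35;  S: 35^2 = 1225
Total ground atoms: 42875 + 35 + 1225 = 44135.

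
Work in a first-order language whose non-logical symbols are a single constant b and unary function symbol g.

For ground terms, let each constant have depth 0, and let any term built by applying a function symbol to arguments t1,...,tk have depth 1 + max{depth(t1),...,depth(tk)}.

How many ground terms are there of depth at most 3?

4

Count level by level. With function symbols g/1, the terms of depth ≤ k are the 1 constant together with each function applied to depth-≤(k−1) tuples, so N_k = 1 + N_{k-1}.
N_0 = 1
N_1 = 1 + 1 = 2
N_2 = 1 + 2 = 3
N_3 = 1 + 3 = 4
Explicitly: b, g(b), g(g(b)), g(g(g(b))).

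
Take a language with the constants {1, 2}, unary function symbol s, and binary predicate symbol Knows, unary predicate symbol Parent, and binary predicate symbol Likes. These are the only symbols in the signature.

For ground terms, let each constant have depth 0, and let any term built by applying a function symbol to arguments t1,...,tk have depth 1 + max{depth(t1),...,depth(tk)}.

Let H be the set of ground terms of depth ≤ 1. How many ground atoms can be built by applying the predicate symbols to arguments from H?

36

First count ground terms of depth ≤ 1.
Let N_k = |{terms of depth ≤ k}|. Then N_0 = 2 and N_k = 2 + N_{k-1} for k ≥ 1 (one summand per function symbol, arity giving the exponent).
N_0 = 2
N_1 = 2 + 2 = 4
Explicitly: 1, 2, s(1), s(2).
So |H| = 4.
Ground atoms are formed by filling each argument slot of a predicate with a term from H, so an r-ary predicate gives |H|^r atoms:
  Knows: 4^2 = 16;  Parent: 4;  Likes: 4^2 = 16
Total ground atoms: 16 + 4 + 16 = 36.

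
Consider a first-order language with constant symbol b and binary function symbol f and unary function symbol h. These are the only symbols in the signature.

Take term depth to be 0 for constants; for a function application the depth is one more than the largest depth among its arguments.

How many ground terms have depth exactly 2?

If N_k denotes the number of depth-≤k ground terms, the 1 constant gives N_0 = 1, and each function symbol of arity r contributes N_{k-1}^r new terms at level k: N_k = 1 + N_{k-1}^2 + N_{k-1}.
N_0 = 1
N_1 = 1 + 1^2 + 1 = 3
N_2 = 1 + 3^2 + 3 = 13
Terms of depth exactly 2: N_2 − N_1 = 13 − 3 = 10.

10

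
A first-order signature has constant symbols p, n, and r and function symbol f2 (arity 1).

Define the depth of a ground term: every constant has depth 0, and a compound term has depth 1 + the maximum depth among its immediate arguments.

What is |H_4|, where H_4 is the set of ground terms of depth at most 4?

Let N_k = |{terms of depth ≤ k}|. Then N_0 = 3 and N_k = 3 + N_{k-1} for k ≥ 1 (one summand per function symbol, arity giving the exponent).
N_0 = 3
N_1 = 3 + 3 = 6
N_2 = 3 + 6 = 9
N_3 = 3 + 9 = 12
N_4 = 3 + 12 = 15

15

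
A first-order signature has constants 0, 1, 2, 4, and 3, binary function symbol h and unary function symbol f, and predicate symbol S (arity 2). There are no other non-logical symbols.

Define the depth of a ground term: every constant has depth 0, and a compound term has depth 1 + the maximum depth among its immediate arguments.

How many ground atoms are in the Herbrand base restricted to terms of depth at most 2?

1600225

First count ground terms of depth ≤ 2.
Write N_k for the number of ground terms of depth ≤ k. A term of depth ≤ k is either a constant or a function symbol applied to arguments of depth ≤ k−1, so N_k = 5 + N_{k-1}^2 + N_{k-1}.
N_0 = 5
N_1 = 5 + 5^2 + 5 = 35
N_2 = 5 + 35^2 + 35 = 1265
So |H| = 1265.
Each predicate of arity r yields |H|^r ground atoms (one per choice of an r-tuple from H):
  S: 1265^2 = 1600225
Total ground atoms: 1600225.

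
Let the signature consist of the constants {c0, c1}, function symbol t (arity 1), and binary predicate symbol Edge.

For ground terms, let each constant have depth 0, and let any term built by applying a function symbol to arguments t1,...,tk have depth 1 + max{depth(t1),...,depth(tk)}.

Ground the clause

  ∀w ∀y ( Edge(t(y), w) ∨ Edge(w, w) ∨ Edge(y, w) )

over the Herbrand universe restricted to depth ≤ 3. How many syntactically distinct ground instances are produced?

Ground terms of depth ≤ 3:
  Let N_k = |{terms of depth ≤ k}|. Then N_0 = 2 and N_k = 2 + N_{k-1} for k ≥ 1 (one summand per function symbol, arity giving the exponent).
  N_0 = 2
  N_1 = 2 + 2 = 4
  N_2 = 2 + 4 = 6
  N_3 = 2 + 6 = 8
So there are 8 ground terms available for substitution.
There are 2 variables to instantiate (w, y), each occurring in at least one literal, so different choices give different ground instances.
Number of ground instances = 8^2 = 64.

64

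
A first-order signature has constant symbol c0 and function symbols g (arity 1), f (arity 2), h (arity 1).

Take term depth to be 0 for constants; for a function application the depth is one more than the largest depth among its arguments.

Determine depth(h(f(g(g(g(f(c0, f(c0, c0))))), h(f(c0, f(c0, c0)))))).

7

depth(f(c0, c0)) = 1 + max(0, 0) = 1
depth(f(c0, f(c0, c0))) = 1 + max(0, 1) = 2
depth(g(f(c0, f(c0, c0)))) = 1 + depth(f(c0, f(c0, c0))) = 1 + 2 = 3
depth(g(g(f(c0, f(c0, c0))))) = 1 + depth(g(f(c0, f(c0, c0)))) = 1 + 3 = 4
depth(g(g(g(f(c0, f(c0, c0)))))) = 1 + depth(g(g(f(c0, f(c0, c0))))) = 1 + 4 = 5
depth(h(f(c0, f(c0, c0)))) = 1 + depth(f(c0, f(c0, c0))) = 1 + 2 = 3
depth(f(g(g(g(f(c0, f(c0, c0))))), h(f(c0, f(c0, c0))))) = 1 + max(5, 3) = 6
depth(h(f(g(g(g(f(c0, f(c0, c0))))), h(f(c0, f(c0, c0)))))) = 1 + depth(f(g(g(g(f(c0, f(c0, c0))))), h(f(c0, f(c0, c0))))) = 1 + 6 = 7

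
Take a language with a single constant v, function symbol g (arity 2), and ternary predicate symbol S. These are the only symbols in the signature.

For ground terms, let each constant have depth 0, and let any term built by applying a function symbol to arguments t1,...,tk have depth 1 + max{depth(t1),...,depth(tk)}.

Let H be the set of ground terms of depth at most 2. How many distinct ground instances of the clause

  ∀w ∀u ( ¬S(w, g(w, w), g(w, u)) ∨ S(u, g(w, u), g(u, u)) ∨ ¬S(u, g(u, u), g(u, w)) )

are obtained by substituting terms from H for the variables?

25

Ground terms of depth ≤ 2:
  Let N_k count ground terms of depth at most k. Each non-constant term of depth ≤ k is some function symbol applied to depth-≤(k−1) arguments, giving N_k = 1 + N_{k-1}^2.
  N_0 = 1
  N_1 = 1 + 1^2 = 2
  N_2 = 1 + 2^2 = 5
So there are 5 ground terms available for substitution.
There are 2 variables to instantiate (w, u), each occurring in at least one literal, so different choices give different ground instances.
Number of ground instances = 5^2 = 25.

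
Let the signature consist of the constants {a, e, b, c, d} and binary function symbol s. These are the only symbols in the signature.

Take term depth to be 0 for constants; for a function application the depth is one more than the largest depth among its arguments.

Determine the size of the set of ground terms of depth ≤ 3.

Let N_k count ground terms of depth at most k. Each non-constant term of depth ≤ k is some function symbol applied to depth-≤(k−1) arguments, giving N_k = 5 + N_{k-1}^2.
N_0 = 5
N_1 = 5 + 5^2 = 30
N_2 = 5 + 30^2 = 905
N_3 = 5 + 905^2 = 819030

819030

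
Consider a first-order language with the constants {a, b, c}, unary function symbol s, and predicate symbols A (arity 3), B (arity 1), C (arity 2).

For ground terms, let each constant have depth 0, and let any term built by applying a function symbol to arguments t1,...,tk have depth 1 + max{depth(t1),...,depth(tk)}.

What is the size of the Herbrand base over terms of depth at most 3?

First count ground terms of depth ≤ 3.
If N_k denotes the number of depth-≤k ground terms, the 3 constants give N_0 = 3, and each function symbol of arity r contributes N_{k-1}^r new terms at level k: N_k = 3 + N_{k-1}.
N_0 = 3
N_1 = 3 + 3 = 6
N_2 = 3 + 6 = 9
N_3 = 3 + 9 = 12
So |H| = 12.
Ground atoms are formed by filling each argument slot of a predicate with a term from H, so an r-ary predicate gives |H|^r atoms:
  A: 12^3 = 1728;  B: 12;  C: 12^2 = 144
Total ground atoms: 1728 + 12 + 144 = 1884.

1884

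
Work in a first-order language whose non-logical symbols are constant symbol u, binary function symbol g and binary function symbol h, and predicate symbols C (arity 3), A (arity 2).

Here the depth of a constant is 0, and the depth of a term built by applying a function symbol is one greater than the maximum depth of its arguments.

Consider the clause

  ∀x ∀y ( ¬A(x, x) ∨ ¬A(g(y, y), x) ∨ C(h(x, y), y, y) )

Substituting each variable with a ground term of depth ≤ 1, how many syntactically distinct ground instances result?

Ground terms of depth ≤ 1:
  Let N_k = |{terms of depth ≤ k}|. Then N_0 = 1 and N_k = 1 + N_{k-1}^2 + N_{k-1}^2 for k ≥ 1 (one summand per function symbol, arity giving the exponent).
  N_0 = 1
  N_1 = 1 + 1^2 + 1^2 = 3
  Explicitly: u, g(u, u), h(u, u).
So there are 3 ground terms available for substitution.
The body mentions every one of the 2 quantified variables; since ground terms form a free algebra, no two substitutions collapse to the same formula.
Number of ground instances = 3^2 = 9.

9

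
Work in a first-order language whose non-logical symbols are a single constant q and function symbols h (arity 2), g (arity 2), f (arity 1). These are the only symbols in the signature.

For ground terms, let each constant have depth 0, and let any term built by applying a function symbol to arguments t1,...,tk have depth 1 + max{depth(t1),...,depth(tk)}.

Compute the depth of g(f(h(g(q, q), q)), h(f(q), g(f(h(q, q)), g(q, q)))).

depth(g(q, q)) = 1 + max(0, 0) = 1
depth(h(g(q, q), q)) = 1 + max(1, 0) = 2
depth(f(h(g(q, q), q))) = 1 + depth(h(g(q, q), q)) = 1 + 2 = 3
depth(f(q)) = 1 + depth(q) = 1 + 0 = 1
depth(h(q, q)) = 1 + max(0, 0) = 1
depth(f(h(q, q))) = 1 + depth(h(q, q)) = 1 + 1 = 2
depth(g(f(h(q, q)), g(q, q))) = 1 + max(2, 1) = 3
depth(h(f(q), g(f(h(q, q)), g(q, q)))) = 1 + max(1, 3) = 4
depth(g(f(h(g(q, q), q)), h(f(q), g(f(h(q, q)), g(q, q))))) = 1 + max(3, 4) = 5

5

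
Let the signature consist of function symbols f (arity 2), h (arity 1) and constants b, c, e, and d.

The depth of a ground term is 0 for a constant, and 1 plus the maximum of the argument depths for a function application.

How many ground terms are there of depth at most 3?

365424

Write N_k for the number of ground terms of depth ≤ k. A term of depth ≤ k is either a constant or a function symbol applied to arguments of depth ≤ k−1, so N_k = 4 + N_{k-1}^2 + N_{k-1}.
N_0 = 4
N_1 = 4 + 4^2 + 4 = 24
N_2 = 4 + 24^2 + 24 = 604
N_3 = 4 + 604^2 + 604 = 365424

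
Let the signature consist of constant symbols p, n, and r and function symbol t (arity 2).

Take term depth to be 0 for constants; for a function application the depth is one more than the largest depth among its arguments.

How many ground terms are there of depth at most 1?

12

If N_k denotes the number of depth-≤k ground terms, the 3 constants give N_0 = 3, and each function symbol of arity r contributes N_{k-1}^r new terms at level k: N_k = 3 + N_{k-1}^2.
N_0 = 3
N_1 = 3 + 3^2 = 12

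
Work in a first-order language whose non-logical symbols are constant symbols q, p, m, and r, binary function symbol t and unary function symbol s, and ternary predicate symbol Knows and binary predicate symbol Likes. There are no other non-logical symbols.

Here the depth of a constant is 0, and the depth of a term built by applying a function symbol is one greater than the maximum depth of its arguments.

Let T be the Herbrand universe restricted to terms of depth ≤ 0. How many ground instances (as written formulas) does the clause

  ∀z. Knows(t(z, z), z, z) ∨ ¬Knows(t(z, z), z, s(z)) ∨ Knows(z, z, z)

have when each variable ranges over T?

Ground terms of depth ≤ 0:
  Write N_k for the number of ground terms of depth ≤ k. A term of depth ≤ k is either a constant or a function symbol applied to arguments of depth ≤ k−1, so N_k = 4 + N_{k-1}^2 + N_{k-1}.
  N_0 = 4
So there are 4 ground terms available for substitution.
The clause has 1 distinct variable (z), which appears in the body. In the free term algebra distinct substitutions yield syntactically distinct ground instances.
Number of ground instances = 4.

4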